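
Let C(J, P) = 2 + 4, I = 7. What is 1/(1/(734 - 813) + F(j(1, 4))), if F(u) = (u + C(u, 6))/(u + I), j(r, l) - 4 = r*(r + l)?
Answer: 1264/1169 ≈ 1.0813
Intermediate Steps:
C(J, P) = 6
j(r, l) = 4 + r*(l + r) (j(r, l) = 4 + r*(r + l) = 4 + r*(l + r))
F(u) = (6 + u)/(7 + u) (F(u) = (u + 6)/(u + 7) = (6 + u)/(7 + u))
1/(1/(734 - 813) + F(j(1, 4))) = 1/(1/(734 - 813) + (6 + (4 + 1² + 4*1))/(7 + (4 + 1² + 4*1))) = 1/(1/(-79) + (6 + (4 + 1 + 4))/(7 + (4 + 1 + 4))) = 1/(-1/79 + (6 + 9)/(7 + 9)) = 1/(-1/79 + 15/16) = 1/(1169/1264) = 1264/1169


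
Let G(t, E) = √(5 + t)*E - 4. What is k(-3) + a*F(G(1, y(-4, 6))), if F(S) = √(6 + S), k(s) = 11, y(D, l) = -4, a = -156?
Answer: 11 - 156*√(2 - 4*√6) ≈ 11.0 - 435.63*I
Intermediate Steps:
G(t, E) = -4 + E*√(5 + t) (G(t, E) = E*√(5 + t) - 4 = -4 + E*√(5 + t))
k(-3) + a*F(G(1, y(-4, 6))) = 11 - 156*√(6 + (-4 - 4*√(5 + 1))) = 11 - 156*√(6 + (-4 - 4*√6)) = 11 - 156*√(2 - 4*√6)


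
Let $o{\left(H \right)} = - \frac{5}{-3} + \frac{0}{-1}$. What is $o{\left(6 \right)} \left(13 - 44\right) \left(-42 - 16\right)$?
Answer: $\frac{8990}{3} \approx 2996.7$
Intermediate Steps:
$o{\left(H \right)} = \frac{5}{3}$ ($o{\left(H \right)} = \left(-5\right) \left(- \frac{1}{3}\right) + 0 \left(-1\right) = \frac{5}{3} + 0 = \frac{5}{3}$)
$o{\left(6 \right)} \left(13 - 44\right) \left(-42 - 16\right) = \frac{5 \left(13 - 44\right) \left(-42 - 16\right)}{3} = \frac{5 \left(\left(-31\right) \left(-58\right)\right)}{3} = \frac{5}{3} \cdot 1798 = \frac{8990}{3}$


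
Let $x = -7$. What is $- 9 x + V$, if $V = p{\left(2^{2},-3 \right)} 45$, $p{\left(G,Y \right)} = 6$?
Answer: $333$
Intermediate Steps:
$V = 270$ ($V = 6 \cdot 45 = 270$)
$- 9 x + V = \left(-9\right) \left(-7\right) + 270 = 63 + 270 = 333$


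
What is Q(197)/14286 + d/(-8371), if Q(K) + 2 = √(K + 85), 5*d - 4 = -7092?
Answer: 50587729/298970265 + √282/14286 ≈ 0.17038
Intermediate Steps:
d = -7088/5 (d = ⅘ + (⅕)*(-7092) = ⅘ - 7092/5 = -7088/5 ≈ -1417.6)
Q(K) = -2 + √(85 + K) (Q(K) = -2 + √(K + 85) = -2 + √(85 + K))
Q(197)/14286 + d/(-8371) = (-2 + √(85 + 197))/14286 - 7088/5/(-8371) = (-2 + √282)*(1/14286) - 7088/5*(-1/8371) = (-1/7143 + √282/14286) + 7088/41855 = 50587729/298970265 + √282/14286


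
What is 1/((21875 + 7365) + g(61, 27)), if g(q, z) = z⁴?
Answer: 1/560681 ≈ 1.7835e-6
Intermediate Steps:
1/((21875 + 7365) + g(61, 27)) = 1/((21875 + 7365) + 27⁴) = 1/(29240 + 531441) = 1/560681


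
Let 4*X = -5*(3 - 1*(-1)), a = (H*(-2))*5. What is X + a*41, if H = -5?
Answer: 2045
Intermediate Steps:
a = 50 (a = -5*(-2)*5 = 10*5 = 50)
X = -5 (X = (-5*(3 - 1*(-1)))/4 = (-5*(3 + 1))/4 = (-5*4)/4 = (1/4)*(-20) = -5)
X + a*41 = -5 + 50*41 = -5 + 2050 = 2045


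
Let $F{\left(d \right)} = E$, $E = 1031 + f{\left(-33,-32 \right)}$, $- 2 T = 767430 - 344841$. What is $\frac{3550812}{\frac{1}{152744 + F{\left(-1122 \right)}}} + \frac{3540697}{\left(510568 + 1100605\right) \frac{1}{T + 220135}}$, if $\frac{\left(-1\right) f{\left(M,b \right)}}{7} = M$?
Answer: $\frac{1762128220394741369}{3222346} \approx 5.4685 \cdot 10^{11}$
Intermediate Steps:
$T = - \frac{422589}{2}$ ($T = - \frac{767430 - 344841}{2} = \left(- \frac{1}{2}\right) 422589 = - \frac{422589}{2} \approx -2.1129 \cdot 10^{5}$)
$f{\left(M,b \right)} = - 7 M$
$E = 1262$ ($E = 1031 - -231 = 1031 + 231 = 1262$)
$F{\left(d \right)} = 1262$
$\frac{3550812}{\frac{1}{152744 + F{\left(-1122 \right)}}} + \frac{3540697}{\left(510568 + 1100605\right) \frac{1}{T + 220135}} = \frac{3550812}{\frac{1}{152744 + 1262}} + \frac{3540697}{\left(510568 + 1100605\right) \frac{1}{- \frac{422589}{2} + 220135}} = \frac{3550812}{\frac{1}{154006}} + \frac{3540697}{1611173 \frac{1}{\frac{17681}{2}}} = 3550812 \frac{1}{\frac{1}{154006}} + \frac{3540697}{1611173 \cdot \frac{2}{17681}} = 3550812 \cdot 154006 + \frac{3540697}{\frac{3222346}{17681}} = 546846352872 + 3540697 \cdot \frac{17681}{3222346} = 546846352872 + \frac{62603063657}{3222346} = \frac{1762128220394741369}{3222346}$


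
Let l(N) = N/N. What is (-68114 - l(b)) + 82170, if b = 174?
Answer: 14055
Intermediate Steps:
l(N) = 1
(-68114 - l(b)) + 82170 = (-68114 - 1*1) + 82170 = (-68114 - 1) + 82170 = -68115 + 82170 = 14055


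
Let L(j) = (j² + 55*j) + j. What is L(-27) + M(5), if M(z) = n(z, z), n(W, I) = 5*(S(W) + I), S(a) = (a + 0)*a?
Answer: -633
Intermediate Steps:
S(a) = a² (S(a) = a*a = a²)
n(W, I) = 5*I + 5*W² (n(W, I) = 5*(W² + I) = 5*(I + W²) = 5*I + 5*W²)
M(z) = 5*z + 5*z²
L(j) = j² + 56*j
L(-27) + M(5) = -27*(56 - 27) + 5*5*(1 + 5) = -27*29 + 5*5*6 = -783 + 150 = -633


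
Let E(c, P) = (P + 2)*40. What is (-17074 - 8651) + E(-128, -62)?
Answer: -28125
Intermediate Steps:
E(c, P) = 80 + 40*P (E(c, P) = (2 + P)*40 = 80 + 40*P)
(-17074 - 8651) + E(-128, -62) = (-17074 - 8651) + (80 + 40*(-62)) = -25725 + (80 - 2480) = -25725 - 2400 = -28125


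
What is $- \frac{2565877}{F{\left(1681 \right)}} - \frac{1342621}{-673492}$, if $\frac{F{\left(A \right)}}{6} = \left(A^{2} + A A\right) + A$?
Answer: $\frac{21906278378947}{11422160984628} \approx 1.9179$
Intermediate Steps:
$F{\left(A \right)} = 6 A + 12 A^{2}$ ($F{\left(A \right)} = 6 \left(\left(A^{2} + A A\right) + A\right) = 6 \left(\left(A^{2} + A^{2}\right) + A\right) = 6 \left(2 A^{2} + A\right) = 6 \left(A + 2 A^{2}\right) = 6 A + 12 A^{2}$)
$- \frac{2565877}{F{\left(1681 \right)}} - \frac{1342621}{-673492} = - \frac{2565877}{6 \cdot 1681 \left(1 + 2 \cdot 1681\right)} - \frac{1342621}{-673492} = - \frac{2565877}{6 \cdot 1681 \left(1 + 3362\right)} - - \frac{1342621}{673492} = - \frac{2565877}{6 \cdot 1681 \cdot 3363} + \frac{1342621}{673492} = - \frac{2565877}{33919218} + \frac{1342621}{673492} = \frac{21906278378947}{11422160984628}$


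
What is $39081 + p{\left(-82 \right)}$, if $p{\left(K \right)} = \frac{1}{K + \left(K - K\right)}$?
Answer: $\frac{3204641}{82} \approx 39081.0$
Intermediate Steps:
$p{\left(K \right)} = \frac{1}{K}$ ($p{\left(K \right)} = \frac{1}{K + 0} = \frac{1}{K}$)
$39081 + p{\left(-82 \right)} = 39081 + \frac{1}{-82} = 39081 - \frac{1}{82} = \frac{3204641}{82}$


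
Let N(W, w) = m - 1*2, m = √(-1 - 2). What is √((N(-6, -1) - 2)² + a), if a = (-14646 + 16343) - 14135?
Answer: √(-12438 + (-4 + I*√3)²) ≈ 0.0622 - 111.47*I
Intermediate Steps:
m = I*√3 (m = √(-3) = I*√3 ≈ 1.732*I)
N(W, w) = -2 + I*√3 (N(W, w) = I*√3 - 1*2 = I*√3 - 2 = -2 + I*√3)
a = -12438 (a = 1697 - 14135 = -12438)
√((N(-6, -1) - 2)² + a) = √(((-2 + I*√3) - 2)² - 12438) = √((-4 + I*√3)² - 12438) = √(-12438 + (-4 + I*√3)²)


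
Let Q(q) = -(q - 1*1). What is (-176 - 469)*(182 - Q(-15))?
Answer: -107070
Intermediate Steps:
Q(q) = 1 - q (Q(q) = -(q - 1) = -(-1 + q) = 1 - q)
(-176 - 469)*(182 - Q(-15)) = (-176 - 469)*(182 - (1 - 1*(-15))) = -645*(182 - (1 + 15)) = -645*(182 - 1*16) = -645*(182 - 16) = -645*166 = -107070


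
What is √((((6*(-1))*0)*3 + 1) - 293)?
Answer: 2*I*√73 ≈ 17.088*I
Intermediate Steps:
√((((6*(-1))*0)*3 + 1) - 293) = √((-6*0*3 + 1) - 293) = √((0*3 + 1) - 293) = √((0 + 1) - 293) = √(1 - 293) = √(-292) = 2*I*√73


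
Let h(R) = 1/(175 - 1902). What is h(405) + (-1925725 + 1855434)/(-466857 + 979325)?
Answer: -11082275/80457476 ≈ -0.13774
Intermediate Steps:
h(R) = -1/1727 (h(R) = 1/(-1727) = -1/1727)
h(405) + (-1925725 + 1855434)/(-466857 + 979325) = -1/1727 + (-1925725 + 1855434)/(-466857 + 979325) = -1/1727 - 70291/512468 = -11082275/80457476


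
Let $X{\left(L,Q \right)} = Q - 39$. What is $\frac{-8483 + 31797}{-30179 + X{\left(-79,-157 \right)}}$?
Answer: $- \frac{23314}{30375} \approx -0.76754$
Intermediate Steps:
$X{\left(L,Q \right)} = -39 + Q$ ($X{\left(L,Q \right)} = Q - 39 = -39 + Q$)
$\frac{-8483 + 31797}{-30179 + X{\left(-79,-157 \right)}} = \frac{-8483 + 31797}{-30179 - 196} = \frac{23314}{-30179 - 196} = \frac{23314}{-30375} = 23314 \left(- \frac{1}{30375}\right) = - \frac{23314}{30375}$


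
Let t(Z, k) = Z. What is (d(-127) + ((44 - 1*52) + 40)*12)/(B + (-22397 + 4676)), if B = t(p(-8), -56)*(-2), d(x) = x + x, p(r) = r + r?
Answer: -130/17689 ≈ -0.0073492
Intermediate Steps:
p(r) = 2*r
d(x) = 2*x
B = 32 (B = (2*(-8))*(-2) = -16*(-2) = 32)
(d(-127) + ((44 - 1*52) + 40)*12)/(B + (-22397 + 4676)) = (2*(-127) + ((44 - 1*52) + 40)*12)/(32 + (-22397 + 4676)) = (-254 + ((44 - 52) + 40)*12)/(32 - 17721) = (-254 + (-8 + 40)*12)/(-17689) = (-254 + 32*12)*(-1/17689) = (-254 + 384)*(-1/17689) = 130*(-1/17689) = -130/17689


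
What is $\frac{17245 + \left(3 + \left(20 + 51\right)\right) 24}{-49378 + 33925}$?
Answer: $- \frac{19021}{15453} \approx -1.2309$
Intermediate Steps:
$\frac{17245 + \left(3 + \left(20 + 51\right)\right) 24}{-49378 + 33925} = \frac{17245 + \left(3 + 71\right) 24}{-15453} = \left(17245 + 74 \cdot 24\right) \left(- \frac{1}{15453}\right) = \left(17245 + 1776\right) \left(- \frac{1}{15453}\right) = 19021 \left(- \frac{1}{15453}\right) = - \frac{19021}{15453}$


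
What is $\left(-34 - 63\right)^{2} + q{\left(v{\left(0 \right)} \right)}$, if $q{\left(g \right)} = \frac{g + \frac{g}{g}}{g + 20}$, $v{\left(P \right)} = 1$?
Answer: $\frac{197591}{21} \approx 9409.1$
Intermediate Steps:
$q{\left(g \right)} = \frac{1 + g}{20 + g}$ ($q{\left(g \right)} = \frac{g + 1}{20 + g} = \frac{1 + g}{20 + g}$)
$\left(-34 - 63\right)^{2} + q{\left(v{\left(0 \right)} \right)} = \left(-34 - 63\right)^{2} + \frac{1 + 1}{20 + 1} = \left(-97\right)^{2} + \frac{1}{21} \cdot 2 = 9409 + \frac{1}{21} \cdot 2 = 9409 + \frac{2}{21} = \frac{197591}{21}$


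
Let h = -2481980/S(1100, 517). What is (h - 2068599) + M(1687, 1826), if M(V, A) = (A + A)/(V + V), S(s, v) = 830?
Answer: -290065859047/140021 ≈ -2.0716e+6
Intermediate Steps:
M(V, A) = A/V (M(V, A) = (2*A)/((2*V)) = (2*A)*(1/(2*V)) = A/V)
h = -248198/83 (h = -2481980/830 = -2481980*1/830 = -248198/83 ≈ -2990.3)
(h - 2068599) + M(1687, 1826) = (-248198/83 - 2068599) + 1826/1687 = -171941915/83 + 1826*(1/1687) = -171941915/83 + 1826/1687 = -290065859047/140021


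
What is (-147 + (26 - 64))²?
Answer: 34225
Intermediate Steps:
(-147 + (26 - 64))² = (-147 - 38)² = (-185)² = 34225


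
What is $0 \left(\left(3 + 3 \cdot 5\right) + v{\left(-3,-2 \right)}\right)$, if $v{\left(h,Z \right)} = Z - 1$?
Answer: $0$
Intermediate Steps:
$v{\left(h,Z \right)} = -1 + Z$
$0 \left(\left(3 + 3 \cdot 5\right) + v{\left(-3,-2 \right)}\right) = 0 \left(\left(3 + 3 \cdot 5\right) - 3\right) = 0 \left(\left(3 + 15\right) - 3\right) = 0 \left(18 - 3\right) = 0 \cdot 15 = 0$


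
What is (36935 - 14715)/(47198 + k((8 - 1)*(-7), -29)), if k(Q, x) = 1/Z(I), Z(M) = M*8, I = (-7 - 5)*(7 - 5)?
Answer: 853248/1812403 ≈ 0.47078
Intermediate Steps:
I = -24 (I = -12*2 = -24)
Z(M) = 8*M
k(Q, x) = -1/192 (k(Q, x) = 1/(8*(-24)) = 1/(-192) = -1/192)
(36935 - 14715)/(47198 + k((8 - 1)*(-7), -29)) = (36935 - 14715)/(47198 - 1/192) = 22220/(9062015/192) = 22220*(192/9062015) = 853248/1812403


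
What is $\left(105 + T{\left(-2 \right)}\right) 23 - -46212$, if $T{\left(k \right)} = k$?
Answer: $48581$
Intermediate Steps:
$\left(105 + T{\left(-2 \right)}\right) 23 - -46212 = \left(105 - 2\right) 23 - -46212 = 103 \cdot 23 + 46212 = 2369 + 46212 = 48581$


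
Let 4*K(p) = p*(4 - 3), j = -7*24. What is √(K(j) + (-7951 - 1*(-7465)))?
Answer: 4*I*√33 ≈ 22.978*I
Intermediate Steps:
j = -168
K(p) = p/4 (K(p) = (p*(4 - 3))/4 = (p*1)/4 = p/4)
√(K(j) + (-7951 - 1*(-7465))) = √((¼)*(-168) + (-7951 - 1*(-7465))) = √(-42 + (-7951 + 7465)) = √(-42 - 486) = √(-528) = 4*I*√33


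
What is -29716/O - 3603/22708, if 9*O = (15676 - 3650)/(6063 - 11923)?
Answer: 2542030729503/19506172 ≈ 1.3032e+5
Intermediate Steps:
O = -6013/26370 (O = ((15676 - 3650)/(6063 - 11923))/9 = (12026/(-5860))/9 = (12026*(-1/5860))/9 = (⅑)*(-6013/2930) = -6013/26370 ≈ -0.22802)
-29716/O - 3603/22708 = -29716/(-6013/26370) - 3603/22708 = -29716*(-26370/6013) - 3603*1/22708 = 783610920/6013 - 3603/22708 = 2542030729503/19506172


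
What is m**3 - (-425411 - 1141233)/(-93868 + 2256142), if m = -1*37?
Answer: -54762049139/1081137 ≈ -50652.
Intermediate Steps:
m = -37
m**3 - (-425411 - 1141233)/(-93868 + 2256142) = (-37)**3 - (-425411 - 1141233)/(-93868 + 2256142) = -50653 - (-1566644)/2162274 = -50653 - 1*(-783322/1081137) = -50653 + 783322/1081137 = -54762049139/1081137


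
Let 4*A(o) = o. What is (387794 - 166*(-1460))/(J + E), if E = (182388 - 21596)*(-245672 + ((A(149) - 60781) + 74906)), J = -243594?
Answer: -315077/18612579658 ≈ -1.6928e-5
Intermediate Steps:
A(o) = o/4
E = -37224915722 (E = (182388 - 21596)*(-245672 + (((¼)*149 - 60781) + 74906)) = 160792*(-245672 + ((149/4 - 60781) + 74906)) = 160792*(-245672 + (-242975/4 + 74906)) = 160792*(-245672 + 56649/4) = 160792*(-926039/4) = -37224915722)
(387794 - 166*(-1460))/(J + E) = (387794 - 166*(-1460))/(-243594 - 37224915722) = (387794 + 242360)/(-37225159316) = 630154*(-1/37225159316) = -315077/18612579658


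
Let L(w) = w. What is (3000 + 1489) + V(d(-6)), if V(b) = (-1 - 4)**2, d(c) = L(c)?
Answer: 4514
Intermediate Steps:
d(c) = c
V(b) = 25 (V(b) = (-5)**2 = 25)
(3000 + 1489) + V(d(-6)) = (3000 + 1489) + 25 = 4489 + 25 = 4514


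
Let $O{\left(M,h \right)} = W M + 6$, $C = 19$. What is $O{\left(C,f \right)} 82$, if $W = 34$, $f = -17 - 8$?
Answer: $53464$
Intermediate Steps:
$f = -25$ ($f = -17 - 8 = -25$)
$O{\left(M,h \right)} = 6 + 34 M$ ($O{\left(M,h \right)} = 34 M + 6 = 6 + 34 M$)
$O{\left(C,f \right)} 82 = \left(6 + 34 \cdot 19\right) 82 = \left(6 + 646\right) 82 = 652 \cdot 82 = 53464$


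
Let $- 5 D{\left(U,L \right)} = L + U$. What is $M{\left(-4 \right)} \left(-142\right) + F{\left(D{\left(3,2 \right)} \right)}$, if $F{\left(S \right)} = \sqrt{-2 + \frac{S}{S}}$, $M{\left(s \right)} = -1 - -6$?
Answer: $-710 + i \approx -710.0 + 1.0 i$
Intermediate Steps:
$M{\left(s \right)} = 5$ ($M{\left(s \right)} = -1 + 6 = 5$)
$D{\left(U,L \right)} = - \frac{L}{5} - \frac{U}{5}$ ($D{\left(U,L \right)} = - \frac{L + U}{5} = - \frac{L}{5} - \frac{U}{5}$)
$F{\left(S \right)} = i$ ($F{\left(S \right)} = \sqrt{-2 + 1} = \sqrt{-1} = i$)
$M{\left(-4 \right)} \left(-142\right) + F{\left(D{\left(3,2 \right)} \right)} = 5 \left(-142\right) + i = -710 + i$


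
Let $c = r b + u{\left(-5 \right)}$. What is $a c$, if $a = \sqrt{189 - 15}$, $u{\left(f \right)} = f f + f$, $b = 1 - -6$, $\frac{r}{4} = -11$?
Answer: $- 288 \sqrt{174} \approx -3799.0$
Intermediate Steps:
$r = -44$ ($r = 4 \left(-11\right) = -44$)
$b = 7$ ($b = 1 + 6 = 7$)
$u{\left(f \right)} = f + f^{2}$ ($u{\left(f \right)} = f^{2} + f = f + f^{2}$)
$c = -288$ ($c = \left(-44\right) 7 - 5 \left(1 - 5\right) = -308 - -20 = -308 + 20 = -288$)
$a = \sqrt{174} \approx 13.191$
$a c = \sqrt{174} \left(-288\right) = - 288 \sqrt{174}$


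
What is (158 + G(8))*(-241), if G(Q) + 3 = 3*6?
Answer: -41693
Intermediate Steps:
G(Q) = 15 (G(Q) = -3 + 3*6 = -3 + 18 = 15)
(158 + G(8))*(-241) = (158 + 15)*(-241) = 173*(-241) = -41693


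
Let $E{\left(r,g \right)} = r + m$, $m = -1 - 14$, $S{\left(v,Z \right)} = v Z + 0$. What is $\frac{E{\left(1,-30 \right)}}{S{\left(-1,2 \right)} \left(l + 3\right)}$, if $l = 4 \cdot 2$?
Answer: $\frac{7}{11} \approx 0.63636$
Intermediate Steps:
$l = 8$
$S{\left(v,Z \right)} = Z v$ ($S{\left(v,Z \right)} = Z v + 0 = Z v$)
$m = -15$ ($m = -1 - 14 = -15$)
$E{\left(r,g \right)} = -15 + r$ ($E{\left(r,g \right)} = r - 15 = -15 + r$)
$\frac{E{\left(1,-30 \right)}}{S{\left(-1,2 \right)} \left(l + 3\right)} = \frac{-15 + 1}{2 \left(-1\right) \left(8 + 3\right)} = - \frac{14}{\left(-2\right) 11} = - \frac{14}{-22} = \left(-14\right) \left(- \frac{1}{22}\right) = \frac{7}{11}$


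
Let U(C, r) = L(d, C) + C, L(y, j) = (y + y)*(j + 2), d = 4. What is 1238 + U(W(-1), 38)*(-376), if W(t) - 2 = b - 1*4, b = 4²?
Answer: -52154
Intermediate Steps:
b = 16
L(y, j) = 2*y*(2 + j) (L(y, j) = (2*y)*(2 + j) = 2*y*(2 + j))
W(t) = 14 (W(t) = 2 + (16 - 1*4) = 2 + (16 - 4) = 2 + 12 = 14)
U(C, r) = 16 + 9*C (U(C, r) = 2*4*(2 + C) + C = (16 + 8*C) + C = 16 + 9*C)
1238 + U(W(-1), 38)*(-376) = 1238 + (16 + 9*14)*(-376) = 1238 + (16 + 126)*(-376) = 1238 + 142*(-376) = 1238 - 53392 = -52154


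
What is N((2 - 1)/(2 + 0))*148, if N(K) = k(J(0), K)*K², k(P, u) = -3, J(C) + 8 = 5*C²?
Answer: -111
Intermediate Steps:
J(C) = -8 + 5*C²
N(K) = -3*K²
N((2 - 1)/(2 + 0))*148 = -3*(2 - 1)²/(2 + 0)²*148 = -3*(1/2)²*148 = -3*(1*(½))²*148 = -3*(½)²*148 = -3*¼*148 = -¾*148 = -111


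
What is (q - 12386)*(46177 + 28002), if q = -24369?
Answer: -2726449145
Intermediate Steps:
(q - 12386)*(46177 + 28002) = (-24369 - 12386)*(46177 + 28002) = -36755*74179 = -2726449145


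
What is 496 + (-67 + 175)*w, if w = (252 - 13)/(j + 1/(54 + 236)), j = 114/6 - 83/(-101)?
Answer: 1044051256/580681 ≈ 1798.0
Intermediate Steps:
j = 2002/101 (j = 114*(⅙) - 83*(-1/101) = 19 + 83/101 = 2002/101 ≈ 19.822)
w = 7000310/580681 (w = (252 - 13)/(2002/101 + 1/(54 + 236)) = 239/(2002/101 + 1/290) = 239/(580681/29290) = 239*(29290/580681) = 7000310/580681 ≈ 12.055)
496 + (-67 + 175)*w = 496 + (-67 + 175)*(7000310/580681) = 496 + 108*(7000310/580681) = 496 + 756033480/580681 = 1044051256/580681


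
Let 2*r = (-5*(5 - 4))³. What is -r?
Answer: 125/2 ≈ 62.500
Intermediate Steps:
r = -125/2 (r = (-5*(5 - 4))³/2 = (-5*1)³/2 = (½)*(-5)³ = (½)*(-125) = -125/2 ≈ -62.500)
-r = -1*(-125/2) = 125/2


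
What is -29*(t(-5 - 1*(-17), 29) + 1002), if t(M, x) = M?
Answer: -29406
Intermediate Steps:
-29*(t(-5 - 1*(-17), 29) + 1002) = -29*((-5 - 1*(-17)) + 1002) = -29*((-5 + 17) + 1002) = -29*(12 + 1002) = -29*1014 = -29406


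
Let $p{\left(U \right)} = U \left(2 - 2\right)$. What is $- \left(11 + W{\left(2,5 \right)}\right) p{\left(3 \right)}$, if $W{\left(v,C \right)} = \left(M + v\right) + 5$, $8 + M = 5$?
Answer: $0$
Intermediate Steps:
$M = -3$ ($M = -8 + 5 = -3$)
$p{\left(U \right)} = 0$ ($p{\left(U \right)} = U 0 = 0$)
$W{\left(v,C \right)} = 2 + v$ ($W{\left(v,C \right)} = \left(-3 + v\right) + 5 = 2 + v$)
$- \left(11 + W{\left(2,5 \right)}\right) p{\left(3 \right)} = - \left(11 + \left(2 + 2\right)\right) 0 = - \left(11 + 4\right) 0 = - 15 \cdot 0 = \left(-1\right) 0 = 0$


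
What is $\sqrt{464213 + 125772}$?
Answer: $\sqrt{589985} \approx 768.1$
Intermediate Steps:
$\sqrt{464213 + 125772} = \sqrt{589985}$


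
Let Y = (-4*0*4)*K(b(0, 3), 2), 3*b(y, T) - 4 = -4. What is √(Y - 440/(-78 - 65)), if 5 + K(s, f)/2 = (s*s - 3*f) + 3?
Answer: 2*√130/13 ≈ 1.7541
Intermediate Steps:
b(y, T) = 0 (b(y, T) = 4/3 + (⅓)*(-4) = 4/3 - 4/3 = 0)
K(s, f) = -4 - 6*f + 2*s² (K(s, f) = -10 + 2*((s*s - 3*f) + 3) = -10 + 2*((s² - 3*f) + 3) = -10 + 2*(3 + s² - 3*f) = -10 + (6 - 6*f + 2*s²) = -4 - 6*f + 2*s²)
Y = 0 (Y = (-4*0*4)*(-4 - 6*2 + 2*0²) = (0*4)*(-4 - 12 + 2*0) = 0*(-4 - 12 + 0) = 0*(-16) = 0)
√(Y - 440/(-78 - 65)) = √(0 - 440/(-78 - 65)) = √(0 - 440/(-143)) = √(0 - 440*(-1/143)) = √(0 + 40/13) = √(40/13) = 2*√130/13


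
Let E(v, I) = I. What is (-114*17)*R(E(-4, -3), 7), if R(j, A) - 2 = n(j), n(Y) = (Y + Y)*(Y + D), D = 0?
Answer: -38760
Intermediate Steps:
n(Y) = 2*Y**2 (n(Y) = (Y + Y)*(Y + 0) = (2*Y)*Y = 2*Y**2)
R(j, A) = 2 + 2*j**2
(-114*17)*R(E(-4, -3), 7) = (-114*17)*(2 + 2*(-3)**2) = -1938*(2 + 2*9) = -1938*(2 + 18) = -1938*20 = -38760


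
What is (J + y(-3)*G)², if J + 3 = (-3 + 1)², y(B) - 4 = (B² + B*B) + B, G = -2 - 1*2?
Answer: 5625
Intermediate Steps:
G = -4 (G = -2 - 2 = -4)
y(B) = 4 + B + 2*B² (y(B) = 4 + ((B² + B*B) + B) = 4 + ((B² + B²) + B) = 4 + (2*B² + B) = 4 + (B + 2*B²) = 4 + B + 2*B²)
J = 1 (J = -3 + (-3 + 1)² = -3 + (-2)² = -3 + 4 = 1)
(J + y(-3)*G)² = (1 + (4 - 3 + 2*(-3)²)*(-4))² = (1 + (4 - 3 + 2*9)*(-4))² = (1 + (4 - 3 + 18)*(-4))² = (1 + 19*(-4))² = (1 - 76)² = (-75)² = 5625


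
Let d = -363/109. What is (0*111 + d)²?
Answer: 131769/11881 ≈ 11.091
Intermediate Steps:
d = -363/109 (d = -363*1/109 = -363/109 ≈ -3.3303)
(0*111 + d)² = (0*111 - 363/109)² = (0 - 363/109)² = (-363/109)² = 131769/11881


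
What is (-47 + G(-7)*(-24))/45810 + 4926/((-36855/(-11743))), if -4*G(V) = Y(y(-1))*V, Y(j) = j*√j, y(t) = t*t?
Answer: 19629057811/12506130 ≈ 1569.6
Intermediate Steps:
y(t) = t²
Y(j) = j^(3/2)
G(V) = -V/4 (G(V) = -((-1)²)^(3/2)*V/4 = -1^(3/2)*V/4 = -V/4)
(-47 + G(-7)*(-24))/45810 + 4926/((-36855/(-11743))) = (-47 - ¼*(-7)*(-24))/45810 + 4926/((-36855/(-11743))) = (-47 + (7/4)*(-24))*(1/45810) + 4926/((-36855*(-1/11743))) = (-47 - 42)*(1/45810) + 4926/(36855/11743) = -89*1/45810 + 4926*(11743/36855) = -89/45810 + 19282006/12285 = 19629057811/12506130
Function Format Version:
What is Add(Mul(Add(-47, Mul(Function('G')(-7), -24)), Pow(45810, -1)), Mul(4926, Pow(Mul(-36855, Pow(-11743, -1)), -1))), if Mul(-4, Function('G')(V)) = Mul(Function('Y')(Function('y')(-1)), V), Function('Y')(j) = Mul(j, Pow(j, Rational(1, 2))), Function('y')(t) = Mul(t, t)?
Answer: Rational(19629057811, 12506130) ≈ 1569.6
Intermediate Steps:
Function('y')(t) = Pow(t, 2)
Function('Y')(j) = Pow(j, Rational(3, 2))
Function('G')(V) = Mul(Rational(-1, 4), V) (Function('G')(V) = Mul(Rational(-1, 4), Mul(Pow(Pow(-1, 2), Rational(3, 2)), V)) = Mul(Rational(-1, 4), Mul(Pow(1, Rational(3, 2)), V)) = Mul(Rational(-1, 4), Mul(1, V)) = Mul(Rational(-1, 4), V))
Add(Mul(Add(-47, Mul(Function('G')(-7), -24)), Pow(45810, -1)), Mul(4926, Pow(Mul(-36855, Pow(-11743, -1)), -1))) = Add(Mul(Add(-47, Mul(Mul(Rational(-1, 4), -7), -24)), Pow(45810, -1)), Mul(4926, Pow(Mul(-36855, Pow(-11743, -1)), -1))) = Add(Mul(Add(-47, Mul(Rational(7, 4), -24)), Rational(1, 45810)), Mul(4926, Pow(Mul(-36855, Rational(-1, 11743)), -1))) = Add(Mul(Add(-47, -42), Rational(1, 45810)), Mul(4926, Pow(Rational(36855, 11743), -1))) = Add(Mul(-89, Rational(1, 45810)), Mul(4926, Rational(11743, 36855))) = Add(Rational(-89, 45810), Rational(19282006, 12285)) = Rational(19629057811, 12506130)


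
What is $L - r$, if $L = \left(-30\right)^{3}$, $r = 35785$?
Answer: $-62785$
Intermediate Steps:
$L = -27000$
$L - r = -27000 - 35785 = -62785$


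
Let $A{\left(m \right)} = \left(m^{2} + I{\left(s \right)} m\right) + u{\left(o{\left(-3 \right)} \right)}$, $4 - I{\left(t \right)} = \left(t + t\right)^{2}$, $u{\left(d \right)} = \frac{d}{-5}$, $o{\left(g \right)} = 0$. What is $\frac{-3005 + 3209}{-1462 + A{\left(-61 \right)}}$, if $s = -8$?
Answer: $\frac{68}{5877} \approx 0.011571$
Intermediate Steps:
$u{\left(d \right)} = - \frac{d}{5}$ ($u{\left(d \right)} = d \left(- \frac{1}{5}\right) = - \frac{d}{5}$)
$I{\left(t \right)} = 4 - 4 t^{2}$ ($I{\left(t \right)} = 4 - \left(t + t\right)^{2} = 4 - \left(2 t\right)^{2} = 4 - 4 t^{2}$)
$A{\left(m \right)} = m^{2} - 252 m$ ($A{\left(m \right)} = \left(m^{2} + \left(4 - 4 \left(-8\right)^{2}\right) m\right) - 0 = \left(m^{2} + \left(4 - 256\right) m\right) + 0 = \left(m^{2} - 252 m\right) + 0 = m^{2} - 252 m$)
$\frac{-3005 + 3209}{-1462 + A{\left(-61 \right)}} = \frac{-3005 + 3209}{-1462 - 61 \left(-252 - 61\right)} = \frac{204}{-1462 - -19093} = \frac{204}{-1462 + 19093} = \frac{204}{17631} = 204 \cdot \frac{1}{17631} = \frac{68}{5877}$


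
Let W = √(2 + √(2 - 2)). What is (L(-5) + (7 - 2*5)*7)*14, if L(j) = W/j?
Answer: -294 - 14*√2/5 ≈ -297.96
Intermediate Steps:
W = √2 (W = √(2 + √0) = √(2 + 0) = √2 ≈ 1.4142)
L(j) = √2/j
(L(-5) + (7 - 2*5)*7)*14 = (√2/(-5) + (7 - 2*5)*7)*14 = (√2*(-⅕) + (7 - 10)*7)*14 = (-√2/5 - 3*7)*14 = (-√2/5 - 21)*14 = (-21 - √2/5)*14 = -294 - 14*√2/5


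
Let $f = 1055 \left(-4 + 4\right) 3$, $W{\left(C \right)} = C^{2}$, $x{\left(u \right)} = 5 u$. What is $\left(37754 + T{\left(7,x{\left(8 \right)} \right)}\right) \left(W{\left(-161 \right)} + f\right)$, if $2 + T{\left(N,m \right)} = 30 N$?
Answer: $984013002$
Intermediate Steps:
$T{\left(N,m \right)} = -2 + 30 N$
$f = 0$ ($f = 1055 \cdot 0 \cdot 3 = 1055 \cdot 0 = 0$)
$\left(37754 + T{\left(7,x{\left(8 \right)} \right)}\right) \left(W{\left(-161 \right)} + f\right) = \left(37754 + \left(-2 + 30 \cdot 7\right)\right) \left(\left(-161\right)^{2} + 0\right) = \left(37754 + \left(-2 + 210\right)\right) \left(25921 + 0\right) = \left(37754 + 208\right) 25921 = 37962 \cdot 25921 = 984013002$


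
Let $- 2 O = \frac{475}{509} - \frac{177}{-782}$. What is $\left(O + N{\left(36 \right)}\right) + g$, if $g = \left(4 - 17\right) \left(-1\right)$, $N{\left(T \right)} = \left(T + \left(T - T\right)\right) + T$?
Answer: $\frac{67204917}{796076} \approx 84.42$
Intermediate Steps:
$O = - \frac{461543}{796076}$ ($O = - \frac{\frac{475}{509} - \frac{177}{-782}}{2} = - \frac{475 \cdot \frac{1}{509} - - \frac{177}{782}}{2} = - \frac{\frac{475}{509} + \frac{177}{782}}{2} = \left(- \frac{1}{2}\right) \frac{461543}{398038} = - \frac{461543}{796076} \approx -0.57977$)
$N{\left(T \right)} = 2 T$ ($N{\left(T \right)} = \left(T + 0\right) + T = T + T = 2 T$)
$g = 13$ ($g = \left(-13\right) \left(-1\right) = 13$)
$\left(O + N{\left(36 \right)}\right) + g = \left(- \frac{461543}{796076} + 2 \cdot 36\right) + 13 = \left(- \frac{461543}{796076} + 72\right) + 13 = \frac{56855929}{796076} + 13 = \frac{67204917}{796076}$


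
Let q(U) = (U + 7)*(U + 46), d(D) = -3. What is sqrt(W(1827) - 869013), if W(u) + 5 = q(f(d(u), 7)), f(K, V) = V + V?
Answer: I*sqrt(867758) ≈ 931.54*I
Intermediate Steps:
f(K, V) = 2*V
q(U) = (7 + U)*(46 + U)
W(u) = 1255 (W(u) = -5 + (322 + (2*7)**2 + 53*(2*7)) = -5 + (322 + 14**2 + 53*14) = -5 + (322 + 196 + 742) = -5 + 1260 = 1255)
sqrt(W(1827) - 869013) = sqrt(1255 - 869013) = sqrt(-867758) = I*sqrt(867758)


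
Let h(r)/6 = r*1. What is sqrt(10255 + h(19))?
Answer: sqrt(10369) ≈ 101.83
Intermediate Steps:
h(r) = 6*r (h(r) = 6*(r*1) = 6*r)
sqrt(10255 + h(19)) = sqrt(10255 + 6*19) = sqrt(10255 + 114) = sqrt(10369)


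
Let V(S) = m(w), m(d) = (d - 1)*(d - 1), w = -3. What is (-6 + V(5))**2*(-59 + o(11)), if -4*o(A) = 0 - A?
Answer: -5625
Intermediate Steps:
m(d) = (-1 + d)**2 (m(d) = (-1 + d)*(-1 + d) = (-1 + d)**2)
o(A) = A/4 (o(A) = -(0 - A)/4 = -(-1)*A/4 = A/4)
V(S) = 16 (V(S) = (-1 - 3)**2 = (-4)**2 = 16)
(-6 + V(5))**2*(-59 + o(11)) = (-6 + 16)**2*(-59 + (1/4)*11) = 10**2*(-59 + 11/4) = 100*(-225/4) = -5625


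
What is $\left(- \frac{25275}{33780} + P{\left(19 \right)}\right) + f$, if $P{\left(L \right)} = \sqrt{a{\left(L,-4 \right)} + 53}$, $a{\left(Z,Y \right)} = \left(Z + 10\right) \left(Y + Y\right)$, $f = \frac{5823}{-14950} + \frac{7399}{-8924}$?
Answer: $- \frac{1605791553}{816434450} + i \sqrt{179} \approx -1.9668 + 13.379 i$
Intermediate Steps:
$f = - \frac{3534337}{2900300}$ ($f = 5823 \left(- \frac{1}{14950}\right) + 7399 \left(- \frac{1}{8924}\right) = - \frac{5823}{14950} - \frac{7399}{8924} = - \frac{3534337}{2900300} \approx -1.2186$)
$a{\left(Z,Y \right)} = 2 Y \left(10 + Z\right)$ ($a{\left(Z,Y \right)} = \left(10 + Z\right) 2 Y = 2 Y \left(10 + Z\right)$)
$P{\left(L \right)} = \sqrt{-27 - 8 L}$ ($P{\left(L \right)} = \sqrt{2 \left(-4\right) \left(10 + L\right) + 53} = \sqrt{\left(-80 - 8 L\right) + 53} = \sqrt{-27 - 8 L}$)
$\left(- \frac{25275}{33780} + P{\left(19 \right)}\right) + f = \left(- \frac{25275}{33780} + \sqrt{-27 - 152}\right) - \frac{3534337}{2900300} = \left(\left(-25275\right) \frac{1}{33780} + \sqrt{-27 - 152}\right) - \frac{3534337}{2900300} = \left(- \frac{1685}{2252} + \sqrt{-179}\right) - \frac{3534337}{2900300} = \left(- \frac{1685}{2252} + i \sqrt{179}\right) - \frac{3534337}{2900300} = - \frac{1605791553}{816434450} + i \sqrt{179}$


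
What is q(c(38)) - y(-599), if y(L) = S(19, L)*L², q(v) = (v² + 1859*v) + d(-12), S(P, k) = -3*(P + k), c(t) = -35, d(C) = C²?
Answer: -624377436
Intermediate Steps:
S(P, k) = -3*P - 3*k
q(v) = 144 + v² + 1859*v (q(v) = (v² + 1859*v) + (-12)² = (v² + 1859*v) + 144 = 144 + v² + 1859*v)
y(L) = L²*(-57 - 3*L) (y(L) = (-3*19 - 3*L)*L² = (-57 - 3*L)*L² = L²*(-57 - 3*L))
q(c(38)) - y(-599) = (144 + (-35)² + 1859*(-35)) - 3*(-599)²*(-19 - 1*(-599)) = (144 + 1225 - 65065) - 3*358801*(-19 + 599) = -63696 - 3*358801*580 = -63696 - 1*624313740 = -63696 - 624313740 = -624377436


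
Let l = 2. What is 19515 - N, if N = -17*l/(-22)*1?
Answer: 214648/11 ≈ 19513.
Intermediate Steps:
N = 17/11 (N = -34/(-22)*1 = -34*(-1)/22*1 = -17*(-1/11)*1 = (17/11)*1 = 17/11 ≈ 1.5455)
19515 - N = 19515 - 1*17/11 = 19515 - 17/11 = 214648/11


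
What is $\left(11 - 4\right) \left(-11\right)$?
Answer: $-77$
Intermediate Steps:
$\left(11 - 4\right) \left(-11\right) = 7 \left(-11\right) = -77$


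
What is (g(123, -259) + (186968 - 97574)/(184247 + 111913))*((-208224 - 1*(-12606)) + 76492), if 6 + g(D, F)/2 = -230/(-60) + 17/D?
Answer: 1357921026469/3035640 ≈ 4.4733e+5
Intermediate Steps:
g(D, F) = -13/3 + 34/D (g(D, F) = -12 + 2*(-230/(-60) + 17/D) = -12 + 2*(-230*(-1/60) + 17/D) = -12 + 2*(23/6 + 17/D) = -12 + (23/3 + 34/D) = -13/3 + 34/D)
(g(123, -259) + (186968 - 97574)/(184247 + 111913))*((-208224 - 1*(-12606)) + 76492) = ((-13/3 + 34/123) + (186968 - 97574)/(184247 + 111913))*((-208224 - 1*(-12606)) + 76492) = ((-13/3 + 34*(1/123)) + 89394/296160)*((-208224 + 12606) + 76492) = ((-13/3 + 34/123) + 89394*(1/296160))*(-195618 + 76492) = (-499/123 + 14899/49360)*(-119126) = -22798063/6071280*(-119126) = 1357921026469/3035640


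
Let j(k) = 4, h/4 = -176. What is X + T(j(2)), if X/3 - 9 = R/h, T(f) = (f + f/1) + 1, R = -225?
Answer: 26019/704 ≈ 36.959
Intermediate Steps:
h = -704 (h = 4*(-176) = -704)
T(f) = 1 + 2*f (T(f) = (f + f*1) + 1 = (f + f) + 1 = 2*f + 1 = 1 + 2*f)
X = 19683/704 (X = 27 + 3*(-225/(-704)) = 27 + 3*(-225*(-1/704)) = 27 + 3*(225/704) = 27 + 675/704 = 19683/704 ≈ 27.959)
X + T(j(2)) = 19683/704 + (1 + 2*4) = 19683/704 + (1 + 8) = 19683/704 + 9 = 26019/704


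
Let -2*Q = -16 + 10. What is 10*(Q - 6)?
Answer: -30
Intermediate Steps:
Q = 3 (Q = -(-16 + 10)/2 = -½*(-6) = 3)
10*(Q - 6) = 10*(3 - 6) = 10*(-3) = -30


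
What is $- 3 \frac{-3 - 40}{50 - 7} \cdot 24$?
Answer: $72$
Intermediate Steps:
$- 3 \frac{-3 - 40}{50 - 7} \cdot 24 = - 3 - \frac{43}{43} \cdot 24 = - 3 \left(-43\right) \frac{1}{43} \cdot 24 = - 3 \left(\left(-1\right) 24\right) = \left(-3\right) \left(-24\right) = 72$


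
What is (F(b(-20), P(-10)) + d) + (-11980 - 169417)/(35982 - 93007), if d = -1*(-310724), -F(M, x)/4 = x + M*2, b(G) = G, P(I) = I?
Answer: 17730622497/57025 ≈ 3.1093e+5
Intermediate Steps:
F(M, x) = -8*M - 4*x (F(M, x) = -4*(x + M*2) = -4*(x + 2*M) = -8*M - 4*x)
d = 310724
(F(b(-20), P(-10)) + d) + (-11980 - 169417)/(35982 - 93007) = ((-8*(-20) - 4*(-10)) + 310724) + (-11980 - 169417)/(35982 - 93007) = ((160 + 40) + 310724) - 181397/(-57025) = (200 + 310724) - 181397*(-1/57025) = 310924 + 181397/57025 = 17730622497/57025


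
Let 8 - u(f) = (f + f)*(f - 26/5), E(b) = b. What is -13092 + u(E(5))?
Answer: -13082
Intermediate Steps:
u(f) = 8 - 2*f*(-26/5 + f) (u(f) = 8 - (f + f)*(f - 26/5) = 8 - 2*f*(f - 26*1/5) = 8 - 2*f*(f - 26/5) = 8 - 2*f*(-26/5 + f))
-13092 + u(E(5)) = -13092 + (8 - 2*5**2 + (52/5)*5) = -13092 + (8 - 2*25 + 52) = -13092 + (8 - 50 + 52) = -13092 + 10 = -13082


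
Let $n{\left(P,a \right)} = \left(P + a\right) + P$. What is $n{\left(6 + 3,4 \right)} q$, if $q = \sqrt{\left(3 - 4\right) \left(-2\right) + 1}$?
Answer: $22 \sqrt{3} \approx 38.105$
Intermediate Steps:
$n{\left(P,a \right)} = a + 2 P$
$q = \sqrt{3}$ ($q = \sqrt{\left(-1\right) \left(-2\right) + 1} = \sqrt{2 + 1} = \sqrt{3} \approx 1.732$)
$n{\left(6 + 3,4 \right)} q = \left(4 + 2 \left(6 + 3\right)\right) \sqrt{3} = \left(4 + 2 \cdot 9\right) \sqrt{3} = \left(4 + 18\right) \sqrt{3} = 22 \sqrt{3}$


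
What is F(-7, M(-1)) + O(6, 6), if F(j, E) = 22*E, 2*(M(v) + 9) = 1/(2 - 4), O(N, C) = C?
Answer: -395/2 ≈ -197.50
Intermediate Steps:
M(v) = -37/4 (M(v) = -9 + 1/(2*(2 - 4)) = -9 + (½)/(-2) = -9 + (½)*(-½) = -9 - ¼ = -37/4)
F(-7, M(-1)) + O(6, 6) = 22*(-37/4) + 6 = -407/2 + 6 = -395/2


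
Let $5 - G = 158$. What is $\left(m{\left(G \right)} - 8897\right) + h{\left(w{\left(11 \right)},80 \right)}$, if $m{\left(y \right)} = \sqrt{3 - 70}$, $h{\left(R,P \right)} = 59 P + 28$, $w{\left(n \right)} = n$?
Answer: $-4149 + i \sqrt{67} \approx -4149.0 + 8.1853 i$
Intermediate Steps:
$G = -153$ ($G = 5 - 158 = -153$)
$h{\left(R,P \right)} = 28 + 59 P$
$m{\left(y \right)} = i \sqrt{67}$ ($m{\left(y \right)} = \sqrt{-67} = i \sqrt{67}$)
$\left(m{\left(G \right)} - 8897\right) + h{\left(w{\left(11 \right)},80 \right)} = \left(i \sqrt{67} - 8897\right) + \left(28 + 59 \cdot 80\right) = \left(-8897 + i \sqrt{67}\right) + \left(28 + 4720\right) = \left(-8897 + i \sqrt{67}\right) + 4748 = -4149 + i \sqrt{67}$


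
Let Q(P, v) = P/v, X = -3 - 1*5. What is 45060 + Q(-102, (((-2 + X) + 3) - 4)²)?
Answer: 5452158/121 ≈ 45059.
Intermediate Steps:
X = -8 (X = -3 - 5 = -8)
45060 + Q(-102, (((-2 + X) + 3) - 4)²) = 45060 - 102/(((-2 - 8) + 3) - 4)² = 45060 - 102/((-10 + 3) - 4)² = 45060 - 102/(-7 - 4)² = 45060 - 102/((-11)²) = 45060 - 102/121 = 5452158/121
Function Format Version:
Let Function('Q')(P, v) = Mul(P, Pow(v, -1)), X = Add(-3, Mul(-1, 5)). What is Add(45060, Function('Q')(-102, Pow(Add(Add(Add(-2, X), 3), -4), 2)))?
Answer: Rational(5452158, 121) ≈ 45059.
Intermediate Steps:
X = -8 (X = Add(-3, -5) = -8)
Add(45060, Function('Q')(-102, Pow(Add(Add(Add(-2, X), 3), -4), 2))) = Add(45060, Mul(-102, Pow(Pow(Add(Add(Add(-2, -8), 3), -4), 2), -1))) = Add(45060, Mul(-102, Pow(Pow(Add(Add(-10, 3), -4), 2), -1))) = Add(45060, Mul(-102, Pow(Pow(Add(-7, -4), 2), -1))) = Add(45060, Mul(-102, Pow(Pow(-11, 2), -1))) = Add(45060, Mul(-102, Pow(121, -1))) = Add(45060, Mul(-102, Rational(1, 121))) = Add(45060, Rational(-102, 121)) = Rational(5452158, 121)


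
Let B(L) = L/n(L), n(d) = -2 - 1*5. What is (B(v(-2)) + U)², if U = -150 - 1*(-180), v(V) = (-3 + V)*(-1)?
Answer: 42025/49 ≈ 857.65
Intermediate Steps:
n(d) = -7 (n(d) = -2 - 5 = -7)
v(V) = 3 - V
B(L) = -L/7 (B(L) = L/(-7) = L*(-⅐) = -L/7)
U = 30 (U = -150 + 180 = 30)
(B(v(-2)) + U)² = (-(3 - 1*(-2))/7 + 30)² = (-(3 + 2)/7 + 30)² = (-⅐*5 + 30)² = (-5/7 + 30)² = (205/7)² = 42025/49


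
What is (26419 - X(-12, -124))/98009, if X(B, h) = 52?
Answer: 26367/98009 ≈ 0.26903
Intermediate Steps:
(26419 - X(-12, -124))/98009 = (26419 - 1*52)/98009 = (26419 - 52)*(1/98009) = 26367*(1/98009) = 26367/98009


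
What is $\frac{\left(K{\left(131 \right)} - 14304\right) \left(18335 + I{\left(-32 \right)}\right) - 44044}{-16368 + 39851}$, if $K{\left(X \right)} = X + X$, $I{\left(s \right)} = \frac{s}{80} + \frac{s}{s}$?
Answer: $- \frac{1287562696}{117415} \approx -10966.0$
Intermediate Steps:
$I{\left(s \right)} = 1 + \frac{s}{80}$ ($I{\left(s \right)} = s \frac{1}{80} + 1 = \frac{s}{80} + 1 = 1 + \frac{s}{80}$)
$K{\left(X \right)} = 2 X$
$\frac{\left(K{\left(131 \right)} - 14304\right) \left(18335 + I{\left(-32 \right)}\right) - 44044}{-16368 + 39851} = \frac{\left(2 \cdot 131 - 14304\right) \left(18335 + \left(1 + \frac{1}{80} \left(-32\right)\right)\right) - 44044}{-16368 + 39851} = \frac{\left(262 - 14304\right) \left(18335 + \left(1 - \frac{2}{5}\right)\right) - 44044}{23483} = \left(- 14042 \left(18335 + \frac{3}{5}\right) - 44044\right) \frac{1}{23483} = \left(\left(-14042\right) \frac{91678}{5} - 44044\right) \frac{1}{23483} = \left(- \frac{1287342476}{5} - 44044\right) \frac{1}{23483} = \left(- \frac{1287562696}{5}\right) \frac{1}{23483} = - \frac{1287562696}{117415}$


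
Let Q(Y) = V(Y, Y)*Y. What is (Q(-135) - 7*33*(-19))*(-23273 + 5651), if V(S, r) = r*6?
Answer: -2004308658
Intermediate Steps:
V(S, r) = 6*r
Q(Y) = 6*Y**2 (Q(Y) = (6*Y)*Y = 6*Y**2)
(Q(-135) - 7*33*(-19))*(-23273 + 5651) = (6*(-135)**2 - 7*33*(-19))*(-23273 + 5651) = (6*18225 - 231*(-19))*(-17622) = (109350 + 4389)*(-17622) = 113739*(-17622) = -2004308658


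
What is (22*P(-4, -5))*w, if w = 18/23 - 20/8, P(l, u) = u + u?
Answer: 8690/23 ≈ 377.83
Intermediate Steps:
P(l, u) = 2*u
w = -79/46 (w = 18*(1/23) - 20*1/8 = 18/23 - 5/2 = -79/46 ≈ -1.7174)
(22*P(-4, -5))*w = (22*(2*(-5)))*(-79/46) = (22*(-10))*(-79/46) = -220*(-79/46) = 8690/23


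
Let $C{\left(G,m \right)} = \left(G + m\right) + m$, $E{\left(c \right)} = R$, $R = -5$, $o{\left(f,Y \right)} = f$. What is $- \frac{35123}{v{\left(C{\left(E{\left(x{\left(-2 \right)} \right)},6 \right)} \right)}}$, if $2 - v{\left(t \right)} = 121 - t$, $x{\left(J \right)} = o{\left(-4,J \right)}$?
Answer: $\frac{35123}{112} \approx 313.6$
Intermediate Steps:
$x{\left(J \right)} = -4$
$E{\left(c \right)} = -5$
$C{\left(G,m \right)} = G + 2 m$
$v{\left(t \right)} = -119 + t$ ($v{\left(t \right)} = 2 - \left(121 - t\right) = 2 + \left(-121 + t\right) = -119 + t$)
$- \frac{35123}{v{\left(C{\left(E{\left(x{\left(-2 \right)} \right)},6 \right)} \right)}} = - \frac{35123}{-119 + \left(-5 + 2 \cdot 6\right)} = - \frac{35123}{-119 + \left(-5 + 12\right)} = - \frac{35123}{-119 + 7} = - \frac{35123}{-112} = \left(-35123\right) \left(- \frac{1}{112}\right) = \frac{35123}{112}$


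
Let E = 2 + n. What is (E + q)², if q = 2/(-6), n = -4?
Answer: 49/9 ≈ 5.4444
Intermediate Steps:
q = -⅓ (q = 2*(-⅙) = -⅓ ≈ -0.33333)
E = -2 (E = 2 - 4 = -2)
(E + q)² = (-2 - ⅓)² = (-7/3)² = 49/9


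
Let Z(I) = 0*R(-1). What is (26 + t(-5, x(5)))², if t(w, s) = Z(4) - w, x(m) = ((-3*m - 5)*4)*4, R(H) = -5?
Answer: 961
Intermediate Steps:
x(m) = -80 - 48*m (x(m) = ((-5 - 3*m)*4)*4 = (-20 - 12*m)*4 = -80 - 48*m)
Z(I) = 0 (Z(I) = 0*(-5) = 0)
t(w, s) = -w (t(w, s) = 0 - w = -w)
(26 + t(-5, x(5)))² = (26 - 1*(-5))² = (26 + 5)² = 31² = 961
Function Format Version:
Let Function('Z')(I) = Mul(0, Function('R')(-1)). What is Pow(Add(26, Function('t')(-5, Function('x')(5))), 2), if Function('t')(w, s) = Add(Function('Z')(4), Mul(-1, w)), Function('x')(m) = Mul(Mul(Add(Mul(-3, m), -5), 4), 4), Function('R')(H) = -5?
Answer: 961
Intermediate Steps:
Function('x')(m) = Add(-80, Mul(-48, m)) (Function('x')(m) = Mul(Mul(Add(-5, Mul(-3, m)), 4), 4) = Mul(Add(-20, Mul(-12, m)), 4) = Add(-80, Mul(-48, m)))
Function('Z')(I) = 0 (Function('Z')(I) = Mul(0, -5) = 0)
Function('t')(w, s) = Mul(-1, w) (Function('t')(w, s) = Add(0, Mul(-1, w)) = Mul(-1, w))
Pow(Add(26, Function('t')(-5, Function('x')(5))), 2) = Pow(Add(26, Mul(-1, -5)), 2) = Pow(Add(26, 5), 2) = Pow(31, 2) = 961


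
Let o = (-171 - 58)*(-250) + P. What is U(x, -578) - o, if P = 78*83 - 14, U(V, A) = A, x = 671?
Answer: -64288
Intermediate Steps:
P = 6460 (P = 6474 - 14 = 6460)
o = 63710 (o = (-171 - 58)*(-250) + 6460 = -229*(-250) + 6460 = 57250 + 6460 = 63710)
U(x, -578) - o = -578 - 1*63710 = -578 - 63710 = -64288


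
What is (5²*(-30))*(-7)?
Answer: 5250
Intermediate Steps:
(5²*(-30))*(-7) = (25*(-30))*(-7) = -750*(-7) = 5250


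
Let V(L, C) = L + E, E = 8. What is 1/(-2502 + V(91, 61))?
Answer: -1/2403 ≈ -0.00041615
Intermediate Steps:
V(L, C) = 8 + L (V(L, C) = L + 8 = 8 + L)
1/(-2502 + V(91, 61)) = 1/(-2502 + (8 + 91)) = 1/(-2502 + 99) = 1/(-2403) = -1/2403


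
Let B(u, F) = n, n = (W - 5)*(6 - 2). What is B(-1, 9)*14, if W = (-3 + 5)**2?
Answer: -56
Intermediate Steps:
W = 4 (W = 2**2 = 4)
n = -4 (n = (4 - 5)*(6 - 2) = -1*4 = -4)
B(u, F) = -4
B(-1, 9)*14 = -4*14 = -56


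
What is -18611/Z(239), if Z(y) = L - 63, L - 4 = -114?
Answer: 18611/173 ≈ 107.58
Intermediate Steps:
L = -110 (L = 4 - 114 = -110)
Z(y) = -173 (Z(y) = -110 - 63 = -173)
-18611/Z(239) = -18611/(-173) = -18611*(-1/173) = 18611/173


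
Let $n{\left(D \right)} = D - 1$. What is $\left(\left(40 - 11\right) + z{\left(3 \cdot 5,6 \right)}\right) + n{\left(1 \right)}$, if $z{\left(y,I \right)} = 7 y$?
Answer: $134$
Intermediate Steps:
$n{\left(D \right)} = -1 + D$ ($n{\left(D \right)} = D - 1 = -1 + D$)
$\left(\left(40 - 11\right) + z{\left(3 \cdot 5,6 \right)}\right) + n{\left(1 \right)} = \left(\left(40 - 11\right) + 7 \cdot 3 \cdot 5\right) + \left(-1 + 1\right) = \left(29 + 7 \cdot 15\right) + 0 = \left(29 + 105\right) + 0 = 134 + 0 = 134$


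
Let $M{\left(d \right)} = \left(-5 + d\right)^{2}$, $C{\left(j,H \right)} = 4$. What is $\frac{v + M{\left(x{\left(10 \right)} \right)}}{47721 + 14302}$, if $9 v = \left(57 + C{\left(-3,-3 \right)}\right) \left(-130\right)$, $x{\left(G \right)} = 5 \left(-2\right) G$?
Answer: $\frac{91295}{558207} \approx 0.16355$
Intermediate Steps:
$x{\left(G \right)} = - 10 G$
$v = - \frac{7930}{9}$ ($v = \frac{\left(57 + 4\right) \left(-130\right)}{9} = \frac{61 \left(-130\right)}{9} = \frac{1}{9} \left(-7930\right) = - \frac{7930}{9} \approx -881.11$)
$\frac{v + M{\left(x{\left(10 \right)} \right)}}{47721 + 14302} = \frac{- \frac{7930}{9} + \left(-5 - 100\right)^{2}}{47721 + 14302} = \frac{- \frac{7930}{9} + \left(-5 - 100\right)^{2}}{62023} = \left(- \frac{7930}{9} + \left(-105\right)^{2}\right) \frac{1}{62023} = \left(- \frac{7930}{9} + 11025\right) \frac{1}{62023} = \frac{91295}{9} \cdot \frac{1}{62023} = \frac{91295}{558207}$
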